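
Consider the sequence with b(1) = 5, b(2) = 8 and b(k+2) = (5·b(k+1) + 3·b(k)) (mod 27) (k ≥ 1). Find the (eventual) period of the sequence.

Computing terms: b(1) = 5, b(2) = 8, b(3) = 1, b(4) = 2, b(5) = 13, b(6) = 17, b(7) = 16, b(8) = 23, b(9) = 1, b(10) = 20, b(11) = 22, b(12) = 8, b(13) = 25, b(14) = 14, b(15) = 10, b(16) = 11, b(17) = 4, b(18) = 26, b(19) = 7, b(20) = 5, b(21) = 19, b(22) = 2, b(23) = 13.
Since (b(22), b(23)) = (b(4), b(5)) = (2, 13) (two consecutive terms determine the rest), the sequence is eventually periodic: after a pre-period of length 3 it cycles with period 18.

18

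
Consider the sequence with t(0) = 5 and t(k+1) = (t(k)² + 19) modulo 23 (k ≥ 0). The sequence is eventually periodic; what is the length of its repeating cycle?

4

t(0) = 5; t(1) = 21; t(2) = 0; t(3) = 19; t(4) = 12; t(5) = 2; t(6) = 0.
Since t(6) = t(2) = 0, the sequence is eventually periodic: after a pre-period of length 2 it cycles with period 4.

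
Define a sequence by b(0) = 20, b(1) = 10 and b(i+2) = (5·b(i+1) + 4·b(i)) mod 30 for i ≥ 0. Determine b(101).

20

b(0) = 20,  b(1) = 10,  b(2) = 10,  b(3) = 0,  b(4) = 10,  b(5) = 20,  b(6) = 20,  b(7) = 0,  b(8) = 20,  b(9) = 10.
The sequence repeats with period 8.
(101 - 0) mod 8 = 5, so b(101) = b(5) = 20.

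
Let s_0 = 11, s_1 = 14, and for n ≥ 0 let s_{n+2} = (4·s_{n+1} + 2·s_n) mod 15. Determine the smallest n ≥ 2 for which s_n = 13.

10

s_0 = 11, s_1 = 14, s_2 = 3, s_3 = 10, s_4 = 1, s_5 = 9, s_6 = 8, s_7 = 5, s_8 = 6, s_9 = 4, s_{10} = 13, s_{11} = 0, s_{12} = 11, s_{13} = 14.
The sequence repeats with period 12.
The value 13 first appears (with n ≥ 2) at s_{10}.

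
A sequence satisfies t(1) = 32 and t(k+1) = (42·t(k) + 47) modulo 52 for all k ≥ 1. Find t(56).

13

Listing terms: t(1) = 32,  t(2) = 39,  t(3) = 21,  t(4) = 45,  t(5) = 13,  t(6) = 21.
Since t(6) = t(3) = 21, the sequence is eventually periodic: after a pre-period of length 2 it cycles with period 3.
For k ≥ 3, t(k) depends only on (k - 3) mod 3. (56 - 3) mod 3 = 2, so t(56) = t(5) = 13.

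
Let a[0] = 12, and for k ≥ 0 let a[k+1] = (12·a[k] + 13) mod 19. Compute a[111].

15

Computing terms: a[0] = 12,  a[1] = 5,  a[2] = 16,  a[3] = 15,  a[4] = 3,  a[5] = 11,  a[6] = 12.
Since a[6] = a[0] = 12, the sequence is periodic with period 6.
(111 - 0) mod 6 = 3, so a[111] = a[3] = 15.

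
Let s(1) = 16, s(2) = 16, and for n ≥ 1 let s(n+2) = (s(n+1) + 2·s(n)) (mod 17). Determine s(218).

16

Listing terms: s(1) = 16,  s(2) = 16,  s(3) = 14,  s(4) = 12,  s(5) = 6,  s(6) = 13,  s(7) = 8,  s(8) = 0,  s(9) = 16,  s(10) = 16.
The sequence repeats with period 8.
(218 - 1) mod 8 = 1, so s(218) = s(2) = 16.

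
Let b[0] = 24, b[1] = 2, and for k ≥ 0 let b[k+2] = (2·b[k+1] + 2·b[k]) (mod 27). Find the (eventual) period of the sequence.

27

Listing terms: b[0] = 24, b[1] = 2, b[2] = 25, b[3] = 0, b[4] = 23, b[5] = 19, b[6] = 3, b[7] = 17, b[8] = 13, b[9] = 6, b[10] = 11, b[11] = 7, b[12] = 9, b[13] = 5, b[14] = 1, b[15] = 12, b[16] = 26, b[17] = 22, b[18] = 15, b[19] = 20, b[20] = 16, b[21] = 18, b[22] = 14, b[23] = 10, b[24] = 21, b[25] = 8, b[26] = 4, b[27] = 24, b[28] = 2.
The sequence repeats with period 27.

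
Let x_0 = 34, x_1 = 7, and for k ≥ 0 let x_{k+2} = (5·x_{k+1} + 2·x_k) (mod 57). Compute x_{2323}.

We have x_0 = 34,  x_1 = 7,  x_2 = 46,  x_3 = 16,  x_4 = 1,  x_5 = 37,  x_6 = 16,  x_7 = 40,  x_8 = 4,  x_9 = 43,  x_{10} = 52,  x_{11} = 4,  x_{12} = 10,  x_{13} = 1,  x_{14} = 25,  x_{15} = 13,  x_{16} = 1,  x_{17} = 31,  x_{18} = 43,  x_{19} = 49,  x_{20} = 46,  x_{21} = 43,  x_{22} = 22,  x_{23} = 25,  x_{24} = 55,  x_{25} = 40,  x_{26} = 25,  x_{27} = 34,  x_{28} = 49,  x_{29} = 28,  x_{30} = 10,  x_{31} = 49,  x_{32} = 37,  x_{33} = 55,  x_{34} = 7,  x_{35} = 31,  x_{36} = 55,  x_{37} = 52,  x_{38} = 28,  x_{39} = 16,  x_{40} = 22,  x_{41} = 28,  x_{42} = 13,  x_{43} = 7,  x_{44} = 4,  x_{45} = 34,  x_{46} = 7.
The sequence repeats with period 45.
So x_{2323} = x_{0 + ((2323-0) mod 45)} = x_{28} = 49.

49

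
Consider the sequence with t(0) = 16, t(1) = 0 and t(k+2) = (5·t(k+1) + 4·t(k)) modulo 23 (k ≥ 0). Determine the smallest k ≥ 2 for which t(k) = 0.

t(0) = 16,  t(1) = 0,  t(2) = 18,  t(3) = 21,  t(4) = 16,  t(5) = 3,  t(6) = 10,  t(7) = 16,  t(8) = 5,  t(9) = 20,  t(10) = 5,  t(11) = 13,  t(12) = 16,  t(13) = 17,  t(14) = 11,  t(15) = 8,  t(16) = 15,  t(17) = 15,  t(18) = 20,  t(19) = 22,  t(20) = 6,  t(21) = 3,  t(22) = 16,  t(23) = 0.
Since (t(22), t(23)) = (t(0), t(1)) = (16, 0) (two consecutive terms determine the rest), the sequence is periodic with period 22.
The value 0 next appears (with k ≥ 2) at t(23).

23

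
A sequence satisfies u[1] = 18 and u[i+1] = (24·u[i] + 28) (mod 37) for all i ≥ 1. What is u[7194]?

Computing terms: u[1] = 18,  u[2] = 16,  u[3] = 5,  u[4] = 0,  u[5] = 28,  u[6] = 34,  u[7] = 30,  u[8] = 8,  u[9] = 35,  u[10] = 17,  u[11] = 29,  u[12] = 21,  u[13] = 14,  u[14] = 31,  u[15] = 32,  u[16] = 19,  u[17] = 3,  u[18] = 26,  u[19] = 23,  u[20] = 25,  u[21] = 36,  u[22] = 4,  u[23] = 13,  u[24] = 7,  u[25] = 11,  u[26] = 33,  u[27] = 6,  u[28] = 24,  u[29] = 12,  u[30] = 20,  u[31] = 27,  u[32] = 10,  u[33] = 9,  u[34] = 22,  u[35] = 1,  u[36] = 15,  u[37] = 18.
Since u[37] = u[1] = 18, the sequence is periodic with period 36.
(7194 - 1) mod 36 = 29, so u[7194] = u[30] = 20.

20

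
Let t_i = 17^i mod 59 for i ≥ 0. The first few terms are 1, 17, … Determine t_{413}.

We have t_0 = 1,  t_1 = 17,  t_2 = 53,  t_3 = 16,  t_4 = 36,  t_5 = 22,  t_6 = 20,  t_7 = 45,  t_8 = 57,  t_9 = 25,  t_{10} = 12,  t_{11} = 27,  t_{12} = 46,  t_{13} = 15,  t_{14} = 19,  t_{15} = 28,  t_{16} = 4,  t_{17} = 9,  t_{18} = 35,  t_{19} = 5,  t_{20} = 26,  t_{21} = 29,  t_{22} = 21,  t_{23} = 3,  t_{24} = 51,  t_{25} = 41,  t_{26} = 48,  t_{27} = 49,  t_{28} = 7,  t_{29} = 1.
Since t_{29} = t_0 = 1, the sequence is periodic with period 29.
So t_{413} = t_{0 + ((413-0) mod 29)} = t_7 = 45.

45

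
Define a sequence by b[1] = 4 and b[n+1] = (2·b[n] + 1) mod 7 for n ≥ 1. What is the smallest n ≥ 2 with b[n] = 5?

Computing terms: b[1] = 4,  b[2] = 2,  b[3] = 5,  b[4] = 4.
The sequence repeats with period 3.
The value 5 first appears (with n ≥ 2) at b[3].

3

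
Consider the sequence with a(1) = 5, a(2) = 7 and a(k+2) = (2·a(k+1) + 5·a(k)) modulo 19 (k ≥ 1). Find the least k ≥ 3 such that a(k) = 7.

Listing terms: a(1) = 5; a(2) = 7; a(3) = 1; a(4) = 18; a(5) = 3; a(6) = 1; a(7) = 17; a(8) = 1; a(9) = 11; a(10) = 8; a(11) = 14; a(12) = 11; a(13) = 16; a(14) = 11; a(15) = 7; a(16) = 12; a(17) = 2; a(18) = 7; a(19) = 5; a(20) = 7.
The sequence repeats with period 18.
The value 7 first appears (with k ≥ 3) at a(15).

15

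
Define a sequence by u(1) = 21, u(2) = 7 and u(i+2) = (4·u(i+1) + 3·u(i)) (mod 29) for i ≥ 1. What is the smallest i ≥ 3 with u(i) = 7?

Listing terms: u(1) = 21,  u(2) = 7,  u(3) = 4,  u(4) = 8,  u(5) = 15,  u(6) = 26,  u(7) = 4,  u(8) = 7,  u(9) = 11,  u(10) = 7,  u(11) = 3,  u(12) = 4,  u(13) = 25,  u(14) = 25,  u(15) = 1,  u(16) = 21,  u(17) = 0,  u(18) = 5,  u(19) = 20,  u(20) = 8,  u(21) = 5,  u(22) = 15,  u(23) = 17,  u(24) = 26,  u(25) = 10,  u(26) = 2,  u(27) = 9,  u(28) = 13,  u(29) = 21,  u(30) = 7.
Since (u(29), u(30)) = (u(1), u(2)) = (21, 7) (two consecutive terms determine the rest), the sequence is periodic with period 28.
The value 7 first appears (with i ≥ 3) at u(8).

8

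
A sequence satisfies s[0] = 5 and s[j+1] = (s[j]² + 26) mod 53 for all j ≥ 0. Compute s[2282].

Listing terms: s[0] = 5,  s[1] = 51,  s[2] = 30,  s[3] = 25,  s[4] = 15,  s[5] = 39,  s[6] = 10,  s[7] = 20,  s[8] = 2,  s[9] = 30.
Since s[9] = s[2] = 30, the sequence is eventually periodic: after a pre-period of length 2 it cycles with period 7.
For j ≥ 2, s[j] depends only on (j - 2) mod 7. (2282 - 2) mod 7 = 5, so s[2282] = s[7] = 20.

20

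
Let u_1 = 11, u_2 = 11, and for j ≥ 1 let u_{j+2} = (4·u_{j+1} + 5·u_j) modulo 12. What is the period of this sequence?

6

Computing terms: u_1 = 11, u_2 = 11, u_3 = 3, u_4 = 7, u_5 = 7, u_6 = 3, u_7 = 11, u_8 = 11.
Since (u_7, u_8) = (u_1, u_2) = (11, 11) (two consecutive terms determine the rest), the sequence is periodic with period 6.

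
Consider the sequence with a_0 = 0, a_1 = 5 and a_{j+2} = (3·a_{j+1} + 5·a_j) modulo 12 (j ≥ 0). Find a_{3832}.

Listing terms: a_0 = 0,  a_1 = 5,  a_2 = 3,  a_3 = 10,  a_4 = 9,  a_5 = 5,  a_6 = 0,  a_7 = 1,  a_8 = 3,  a_9 = 2,  a_{10} = 9,  a_{11} = 1,  a_{12} = 0,  a_{13} = 5.
Since (a_{12}, a_{13}) = (a_0, a_1) = (0, 5) (two consecutive terms determine the rest), the sequence is periodic with period 12.
(3832 - 0) mod 12 = 4, so a_{3832} = a_4 = 9.

9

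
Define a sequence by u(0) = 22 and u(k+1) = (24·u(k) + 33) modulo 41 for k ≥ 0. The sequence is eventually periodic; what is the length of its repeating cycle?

40

u(0) = 22,  u(1) = 28,  u(2) = 8,  u(3) = 20,  u(4) = 21,  u(5) = 4,  u(6) = 6,  u(7) = 13,  u(8) = 17,  u(9) = 31,  u(10) = 39,  u(11) = 26,  u(12) = 1,  u(13) = 16,  u(14) = 7,  u(15) = 37,  u(16) = 19,  u(17) = 38,  u(18) = 2,  u(19) = 40,  u(20) = 9,  u(21) = 3,  u(22) = 23,  u(23) = 11,  u(24) = 10,  u(25) = 27,  u(26) = 25,  u(27) = 18,  u(28) = 14,  u(29) = 0,  u(30) = 33,  u(31) = 5,  u(32) = 30,  u(33) = 15,  u(34) = 24,  u(35) = 35,  u(36) = 12,  u(37) = 34,  u(38) = 29,  u(39) = 32,  u(40) = 22.
Since u(40) = u(0) = 22, the sequence is periodic with period 40.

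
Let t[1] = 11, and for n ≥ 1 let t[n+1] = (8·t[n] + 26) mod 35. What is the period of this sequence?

Computing terms: t[1] = 11; t[2] = 9; t[3] = 28; t[4] = 5; t[5] = 31; t[6] = 29; t[7] = 13; t[8] = 25; t[9] = 16; t[10] = 14; t[11] = 33; t[12] = 10; t[13] = 1; t[14] = 34; t[15] = 18; t[16] = 30; t[17] = 21; t[18] = 19; t[19] = 3; t[20] = 15; t[21] = 6; t[22] = 4; t[23] = 23; t[24] = 0; t[25] = 26; t[26] = 24; t[27] = 8; t[28] = 20; t[29] = 11.
The sequence repeats with period 28.

28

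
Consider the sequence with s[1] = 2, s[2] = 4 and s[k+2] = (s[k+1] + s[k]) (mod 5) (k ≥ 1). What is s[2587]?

Listing terms: s[1] = 2,  s[2] = 4,  s[3] = 1,  s[4] = 0,  s[5] = 1,  s[6] = 1,  s[7] = 2,  s[8] = 3,  s[9] = 0,  s[10] = 3,  s[11] = 3,  s[12] = 1,  s[13] = 4,  s[14] = 0,  s[15] = 4,  s[16] = 4,  s[17] = 3,  s[18] = 2,  s[19] = 0,  s[20] = 2,  s[21] = 2,  s[22] = 4.
The sequence repeats with period 20.
(2587 - 1) mod 20 = 6, so s[2587] = s[7] = 2.

2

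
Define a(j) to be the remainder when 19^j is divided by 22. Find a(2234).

We have a(1) = 19; a(2) = 9; a(3) = 17; a(4) = 15; a(5) = 21; a(6) = 3; a(7) = 13; a(8) = 5; a(9) = 7; a(10) = 1; a(11) = 19.
Since a(11) = a(1) = 19, the sequence is periodic with period 10.
(2234 - 1) mod 10 = 3, so a(2234) = a(4) = 15.

15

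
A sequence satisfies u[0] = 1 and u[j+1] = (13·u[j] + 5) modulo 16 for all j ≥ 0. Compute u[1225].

10

Listing terms: u[0] = 1, u[1] = 2, u[2] = 15, u[3] = 8, u[4] = 13, u[5] = 14, u[6] = 11, u[7] = 4, u[8] = 9, u[9] = 10, u[10] = 7, u[11] = 0, u[12] = 5, u[13] = 6, u[14] = 3, u[15] = 12, u[16] = 1.
Since u[16] = u[0] = 1, the sequence is periodic with period 16.
(1225 - 0) mod 16 = 9, so u[1225] = u[9] = 10.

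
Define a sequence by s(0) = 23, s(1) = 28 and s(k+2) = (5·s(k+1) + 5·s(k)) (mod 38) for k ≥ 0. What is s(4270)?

Listing terms: s(0) = 23, s(1) = 28, s(2) = 27, s(3) = 9, s(4) = 28, s(5) = 33, s(6) = 1, s(7) = 18, s(8) = 19, s(9) = 33, s(10) = 32, s(11) = 21, s(12) = 37, s(13) = 24, s(14) = 1, s(15) = 11, s(16) = 22, s(17) = 13, s(18) = 23, s(19) = 28.
The sequence repeats with period 18.
So s(4270) = s(0 + ((4270-0) mod 18)) = s(4) = 28.

28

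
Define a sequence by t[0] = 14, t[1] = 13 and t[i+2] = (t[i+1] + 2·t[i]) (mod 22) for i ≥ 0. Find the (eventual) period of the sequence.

10

We have t[0] = 14, t[1] = 13, t[2] = 19, t[3] = 1, t[4] = 17, t[5] = 19, t[6] = 9, t[7] = 3, t[8] = 21, t[9] = 5, t[10] = 3, t[11] = 13, t[12] = 19.
Since (t[11], t[12]) = (t[1], t[2]) = (13, 19) (two consecutive terms determine the rest), the sequence is eventually periodic: after a pre-period of length 1 it cycles with period 10.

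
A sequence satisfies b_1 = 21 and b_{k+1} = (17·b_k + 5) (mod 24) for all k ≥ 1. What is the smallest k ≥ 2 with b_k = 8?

8

Listing terms: b_1 = 21; b_2 = 2; b_3 = 15; b_4 = 20; b_5 = 9; b_6 = 14; b_7 = 3; b_8 = 8; b_9 = 21.
Since b_9 = b_1 = 21, the sequence is periodic with period 8.
The value 8 first appears (with k ≥ 2) at b_8.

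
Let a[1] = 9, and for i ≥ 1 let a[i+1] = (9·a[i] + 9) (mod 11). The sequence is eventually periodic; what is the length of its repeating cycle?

5

Listing terms: a[1] = 9; a[2] = 2; a[3] = 5; a[4] = 10; a[5] = 0; a[6] = 9.
Since a[6] = a[1] = 9, the sequence is periodic with period 5.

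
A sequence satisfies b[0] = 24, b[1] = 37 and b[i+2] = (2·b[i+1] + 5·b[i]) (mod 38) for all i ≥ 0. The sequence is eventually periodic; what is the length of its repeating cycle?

18

We have b[0] = 24; b[1] = 37; b[2] = 4; b[3] = 3; b[4] = 26; b[5] = 29; b[6] = 36; b[7] = 27; b[8] = 6; b[9] = 33; b[10] = 20; b[11] = 15; b[12] = 16; b[13] = 31; b[14] = 28; b[15] = 21; b[16] = 30; b[17] = 13; b[18] = 24; b[19] = 37.
Since (b[18], b[19]) = (b[0], b[1]) = (24, 37) (two consecutive terms determine the rest), the sequence is periodic with period 18.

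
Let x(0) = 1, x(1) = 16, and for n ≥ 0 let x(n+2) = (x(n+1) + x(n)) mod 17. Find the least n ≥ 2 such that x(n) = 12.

x(0) = 1; x(1) = 16; x(2) = 0; x(3) = 16; x(4) = 16; x(5) = 15; x(6) = 14; x(7) = 12; x(8) = 9; x(9) = 4; x(10) = 13; x(11) = 0; x(12) = 13; x(13) = 13; x(14) = 9; x(15) = 5; x(16) = 14; x(17) = 2; x(18) = 16; x(19) = 1; x(20) = 0; x(21) = 1; x(22) = 1; x(23) = 2; x(24) = 3; x(25) = 5; x(26) = 8; x(27) = 13; x(28) = 4; x(29) = 0; x(30) = 4; x(31) = 4; x(32) = 8; x(33) = 12; x(34) = 3; x(35) = 15; x(36) = 1; x(37) = 16.
The sequence repeats with period 36.
The value 12 first appears (with n ≥ 2) at x(7).

7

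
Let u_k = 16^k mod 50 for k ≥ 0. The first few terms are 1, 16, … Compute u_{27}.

6

u_0 = 1,  u_1 = 16,  u_2 = 6,  u_3 = 46,  u_4 = 36,  u_5 = 26,  u_6 = 16.
Since u_6 = u_1 = 16, the sequence is eventually periodic: after a pre-period of length 1 it cycles with period 5.
For k ≥ 1, u_k depends only on (k - 1) mod 5. (27 - 1) mod 5 = 1, so u_{27} = u_2 = 6.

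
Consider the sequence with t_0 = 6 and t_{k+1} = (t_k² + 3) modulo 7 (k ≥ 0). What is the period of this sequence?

3

t_0 = 6; t_1 = 4; t_2 = 5; t_3 = 0; t_4 = 3; t_5 = 5.
Since t_5 = t_2 = 5, the sequence is eventually periodic: after a pre-period of length 2 it cycles with period 3.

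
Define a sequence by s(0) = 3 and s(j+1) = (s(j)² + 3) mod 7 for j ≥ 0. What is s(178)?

5

Listing terms: s(0) = 3; s(1) = 5; s(2) = 0; s(3) = 3.
The sequence repeats with period 3.
(178 - 0) mod 3 = 1, so s(178) = s(1) = 5.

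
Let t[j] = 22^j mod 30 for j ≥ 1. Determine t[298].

Computing terms: t[1] = 22; t[2] = 4; t[3] = 28; t[4] = 16; t[5] = 22.
The sequence repeats with period 4.
So t[298] = t[1 + ((298-1) mod 4)] = t[2] = 4.

4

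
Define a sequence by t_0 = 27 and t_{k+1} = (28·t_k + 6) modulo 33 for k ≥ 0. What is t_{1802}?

24

We have t_0 = 27, t_1 = 3, t_2 = 24, t_3 = 18, t_4 = 15, t_5 = 30, t_6 = 21, t_7 = 0, t_8 = 6, t_9 = 9, t_{10} = 27.
Since t_{10} = t_0 = 27, the sequence is periodic with period 10.
(1802 - 0) mod 10 = 2, so t_{1802} = t_2 = 24.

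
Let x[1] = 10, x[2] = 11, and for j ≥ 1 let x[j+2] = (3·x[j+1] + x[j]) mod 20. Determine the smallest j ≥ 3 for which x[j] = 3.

x[1] = 10,  x[2] = 11,  x[3] = 3,  x[4] = 0,  x[5] = 3,  x[6] = 9,  x[7] = 10,  x[8] = 19,  x[9] = 7,  x[10] = 0,  x[11] = 7,  x[12] = 1,  x[13] = 10,  x[14] = 11.
Since (x[13], x[14]) = (x[1], x[2]) = (10, 11) (two consecutive terms determine the rest), the sequence is periodic with period 12.
The value 3 first appears (with j ≥ 3) at x[3].

3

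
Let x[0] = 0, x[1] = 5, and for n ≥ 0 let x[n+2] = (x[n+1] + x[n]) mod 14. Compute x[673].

x[0] = 0; x[1] = 5; x[2] = 5; x[3] = 10; x[4] = 1; x[5] = 11; x[6] = 12; x[7] = 9; x[8] = 7; x[9] = 2; x[10] = 9; x[11] = 11; x[12] = 6; x[13] = 3; x[14] = 9; x[15] = 12; x[16] = 7; x[17] = 5; x[18] = 12; x[19] = 3; x[20] = 1; x[21] = 4; x[22] = 5; x[23] = 9; x[24] = 0; x[25] = 9; x[26] = 9; x[27] = 4; x[28] = 13; x[29] = 3; x[30] = 2; x[31] = 5; x[32] = 7; x[33] = 12; x[34] = 5; x[35] = 3; x[36] = 8; x[37] = 11; x[38] = 5; x[39] = 2; x[40] = 7; x[41] = 9; x[42] = 2; x[43] = 11; x[44] = 13; x[45] = 10; x[46] = 9; x[47] = 5; x[48] = 0; x[49] = 5.
Since (x[48], x[49]) = (x[0], x[1]) = (0, 5) (two consecutive terms determine the rest), the sequence is periodic with period 48.
(673 - 0) mod 48 = 1, so x[673] = x[1] = 5.

5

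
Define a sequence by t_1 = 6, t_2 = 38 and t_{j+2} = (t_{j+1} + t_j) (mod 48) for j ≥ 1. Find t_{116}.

Listing terms: t_1 = 6; t_2 = 38; t_3 = 44; t_4 = 34; t_5 = 30; t_6 = 16; t_7 = 46; t_8 = 14; t_9 = 12; t_{10} = 26; t_{11} = 38; t_{12} = 16; t_{13} = 6; t_{14} = 22; t_{15} = 28; t_{16} = 2; t_{17} = 30; t_{18} = 32; t_{19} = 14; t_{20} = 46; t_{21} = 12; t_{22} = 10; t_{23} = 22; t_{24} = 32; t_{25} = 6; t_{26} = 38.
Since (t_{25}, t_{26}) = (t_1, t_2) = (6, 38) (two consecutive terms determine the rest), the sequence is periodic with period 24.
(116 - 1) mod 24 = 19, so t_{116} = t_{20} = 46.

46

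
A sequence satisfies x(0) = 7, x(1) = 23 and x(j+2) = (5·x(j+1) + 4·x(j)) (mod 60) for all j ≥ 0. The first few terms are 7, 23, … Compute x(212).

We have x(0) = 7, x(1) = 23, x(2) = 23, x(3) = 27, x(4) = 47, x(5) = 43, x(6) = 43, x(7) = 27, x(8) = 7, x(9) = 23.
Since (x(8), x(9)) = (x(0), x(1)) = (7, 23) (two consecutive terms determine the rest), the sequence is periodic with period 8.
(212 - 0) mod 8 = 4, so x(212) = x(4) = 47.

47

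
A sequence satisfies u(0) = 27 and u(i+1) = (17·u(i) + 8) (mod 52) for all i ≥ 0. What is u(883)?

51

u(0) = 27, u(1) = 51, u(2) = 43, u(3) = 11, u(4) = 39, u(5) = 47, u(6) = 27.
Since u(6) = u(0) = 27, the sequence is periodic with period 6.
So u(883) = u(0 + ((883-0) mod 6)) = u(1) = 51.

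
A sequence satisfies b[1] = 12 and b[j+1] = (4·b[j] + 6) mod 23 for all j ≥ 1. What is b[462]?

b[1] = 12, b[2] = 8, b[3] = 15, b[4] = 20, b[5] = 17, b[6] = 5, b[7] = 3, b[8] = 18, b[9] = 9, b[10] = 19, b[11] = 13, b[12] = 12.
The sequence repeats with period 11.
(462 - 1) mod 11 = 10, so b[462] = b[11] = 13.

13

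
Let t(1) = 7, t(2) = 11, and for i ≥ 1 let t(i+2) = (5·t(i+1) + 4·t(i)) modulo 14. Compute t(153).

We have t(1) = 7; t(2) = 11; t(3) = 13; t(4) = 11; t(5) = 9; t(6) = 5; t(7) = 5; t(8) = 3; t(9) = 7; t(10) = 5; t(11) = 11; t(12) = 5; t(13) = 13; t(14) = 1; t(15) = 1; t(16) = 9; t(17) = 7; t(18) = 1; t(19) = 5; t(20) = 1; t(21) = 11; t(22) = 3; t(23) = 3; t(24) = 13; t(25) = 7; t(26) = 3; t(27) = 1; t(28) = 3; t(29) = 5; t(30) = 9; t(31) = 9; t(32) = 11; t(33) = 7; t(34) = 9; t(35) = 3; t(36) = 9; t(37) = 1; t(38) = 13; t(39) = 13; t(40) = 5; t(41) = 7; t(42) = 13; t(43) = 9; t(44) = 13; t(45) = 3; t(46) = 11; t(47) = 11; t(48) = 1; t(49) = 7; t(50) = 11.
Since (t(49), t(50)) = (t(1), t(2)) = (7, 11) (two consecutive terms determine the rest), the sequence is periodic with period 48.
(153 - 1) mod 48 = 8, so t(153) = t(9) = 7.

7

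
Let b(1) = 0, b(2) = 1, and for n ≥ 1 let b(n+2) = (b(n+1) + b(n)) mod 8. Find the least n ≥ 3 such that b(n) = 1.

We have b(1) = 0,  b(2) = 1,  b(3) = 1,  b(4) = 2,  b(5) = 3,  b(6) = 5,  b(7) = 0,  b(8) = 5,  b(9) = 5,  b(10) = 2,  b(11) = 7,  b(12) = 1,  b(13) = 0,  b(14) = 1.
Since (b(13), b(14)) = (b(1), b(2)) = (0, 1) (two consecutive terms determine the rest), the sequence is periodic with period 12.
The value 1 first appears (with n ≥ 3) at b(3).

3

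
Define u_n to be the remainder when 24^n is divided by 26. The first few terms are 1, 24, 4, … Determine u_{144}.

We have u_0 = 1,  u_1 = 24,  u_2 = 4,  u_3 = 18,  u_4 = 16,  u_5 = 20,  u_6 = 12,  u_7 = 2,  u_8 = 22,  u_9 = 8,  u_{10} = 10,  u_{11} = 6,  u_{12} = 14,  u_{13} = 24.
Since u_{13} = u_1 = 24, the sequence is eventually periodic: after a pre-period of length 1 it cycles with period 12.
For n ≥ 1, u_n depends only on (n - 1) mod 12. (144 - 1) mod 12 = 11, so u_{144} = u_{12} = 14.

14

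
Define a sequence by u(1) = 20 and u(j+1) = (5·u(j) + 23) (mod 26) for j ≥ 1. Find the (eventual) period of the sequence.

Listing terms: u(1) = 20; u(2) = 19; u(3) = 14; u(4) = 15; u(5) = 20.
Since u(5) = u(1) = 20, the sequence is periodic with period 4.

4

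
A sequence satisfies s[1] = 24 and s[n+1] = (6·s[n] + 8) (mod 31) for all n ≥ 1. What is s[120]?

13

Computing terms: s[1] = 24,  s[2] = 28,  s[3] = 21,  s[4] = 10,  s[5] = 6,  s[6] = 13,  s[7] = 24.
The sequence repeats with period 6.
(120 - 1) mod 6 = 5, so s[120] = s[6] = 13.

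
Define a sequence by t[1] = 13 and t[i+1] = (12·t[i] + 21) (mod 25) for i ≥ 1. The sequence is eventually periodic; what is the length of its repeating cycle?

t[1] = 13; t[2] = 2; t[3] = 20; t[4] = 11; t[5] = 3; t[6] = 7; t[7] = 5; t[8] = 6; t[9] = 18; t[10] = 12; t[11] = 15; t[12] = 1; t[13] = 8; t[14] = 17; t[15] = 0; t[16] = 21; t[17] = 23; t[18] = 22; t[19] = 10; t[20] = 16; t[21] = 13.
The sequence repeats with period 20.

20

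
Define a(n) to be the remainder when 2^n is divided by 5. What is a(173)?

2

Listing terms: a(0) = 1, a(1) = 2, a(2) = 4, a(3) = 3, a(4) = 1.
The sequence repeats with period 4.
So a(173) = a(0 + ((173-0) mod 4)) = a(1) = 2.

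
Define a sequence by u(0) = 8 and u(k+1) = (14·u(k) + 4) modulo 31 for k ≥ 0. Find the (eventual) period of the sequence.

15

Listing terms: u(0) = 8,  u(1) = 23,  u(2) = 16,  u(3) = 11,  u(4) = 3,  u(5) = 15,  u(6) = 28,  u(7) = 24,  u(8) = 30,  u(9) = 21,  u(10) = 19,  u(11) = 22,  u(12) = 2,  u(13) = 1,  u(14) = 18,  u(15) = 8.
The sequence repeats with period 15.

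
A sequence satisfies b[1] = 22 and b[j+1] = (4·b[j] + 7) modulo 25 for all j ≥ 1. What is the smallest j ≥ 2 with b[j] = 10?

10

b[1] = 22,  b[2] = 20,  b[3] = 12,  b[4] = 5,  b[5] = 2,  b[6] = 15,  b[7] = 17,  b[8] = 0,  b[9] = 7,  b[10] = 10,  b[11] = 22.
Since b[11] = b[1] = 22, the sequence is periodic with period 10.
The value 10 first appears (with j ≥ 2) at b[10].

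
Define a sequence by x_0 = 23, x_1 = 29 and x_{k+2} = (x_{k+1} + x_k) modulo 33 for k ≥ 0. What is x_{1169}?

17

x_0 = 23, x_1 = 29, x_2 = 19, x_3 = 15, x_4 = 1, x_5 = 16, x_6 = 17, x_7 = 0, x_8 = 17, x_9 = 17, x_{10} = 1, x_{11} = 18, x_{12} = 19, x_{13} = 4, x_{14} = 23, x_{15} = 27, x_{16} = 17, x_{17} = 11, x_{18} = 28, x_{19} = 6, x_{20} = 1, x_{21} = 7, x_{22} = 8, x_{23} = 15, x_{24} = 23, x_{25} = 5, x_{26} = 28, x_{27} = 0, x_{28} = 28, x_{29} = 28, x_{30} = 23, x_{31} = 18, x_{32} = 8, x_{33} = 26, x_{34} = 1, x_{35} = 27, x_{36} = 28, x_{37} = 22, x_{38} = 17, x_{39} = 6, x_{40} = 23, x_{41} = 29.
Since (x_{40}, x_{41}) = (x_0, x_1) = (23, 29) (two consecutive terms determine the rest), the sequence is periodic with period 40.
(1169 - 0) mod 40 = 9, so x_{1169} = x_9 = 17.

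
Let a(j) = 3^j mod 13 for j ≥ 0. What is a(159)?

a(0) = 1, a(1) = 3, a(2) = 9, a(3) = 1.
The sequence repeats with period 3.
So a(159) = a(0 + ((159-0) mod 3)) = a(0) = 1.

1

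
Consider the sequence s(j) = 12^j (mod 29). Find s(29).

We have s(1) = 12,  s(2) = 28,  s(3) = 17,  s(4) = 1,  s(5) = 12.
Since s(5) = s(1) = 12, the sequence is periodic with period 4.
So s(29) = s(1 + ((29-1) mod 4)) = s(1) = 12.

12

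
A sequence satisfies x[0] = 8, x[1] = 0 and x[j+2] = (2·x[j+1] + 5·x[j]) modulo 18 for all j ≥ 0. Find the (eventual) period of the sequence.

Listing terms: x[0] = 8; x[1] = 0; x[2] = 4; x[3] = 8; x[4] = 0.
The sequence repeats with period 3.

3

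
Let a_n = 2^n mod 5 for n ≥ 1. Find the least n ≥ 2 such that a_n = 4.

2

a_1 = 2; a_2 = 4; a_3 = 3; a_4 = 1; a_5 = 2.
The sequence repeats with period 4.
The value 4 first appears (with n ≥ 2) at a_2.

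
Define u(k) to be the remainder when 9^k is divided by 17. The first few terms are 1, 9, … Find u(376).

1

Listing terms: u(0) = 1,  u(1) = 9,  u(2) = 13,  u(3) = 15,  u(4) = 16,  u(5) = 8,  u(6) = 4,  u(7) = 2,  u(8) = 1.
The sequence repeats with period 8.
(376 - 0) mod 8 = 0, so u(376) = u(0) = 1.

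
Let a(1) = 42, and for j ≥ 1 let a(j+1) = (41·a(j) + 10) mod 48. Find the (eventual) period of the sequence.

8

Listing terms: a(1) = 42,  a(2) = 4,  a(3) = 30,  a(4) = 40,  a(5) = 18,  a(6) = 28,  a(7) = 6,  a(8) = 16,  a(9) = 42.
Since a(9) = a(1) = 42, the sequence is periodic with period 8.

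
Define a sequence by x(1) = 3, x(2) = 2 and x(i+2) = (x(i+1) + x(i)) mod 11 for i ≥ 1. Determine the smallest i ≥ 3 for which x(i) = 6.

8

Computing terms: x(1) = 3,  x(2) = 2,  x(3) = 5,  x(4) = 7,  x(5) = 1,  x(6) = 8,  x(7) = 9,  x(8) = 6,  x(9) = 4,  x(10) = 10,  x(11) = 3,  x(12) = 2.
Since (x(11), x(12)) = (x(1), x(2)) = (3, 2) (two consecutive terms determine the rest), the sequence is periodic with period 10.
The value 6 first appears (with i ≥ 3) at x(8).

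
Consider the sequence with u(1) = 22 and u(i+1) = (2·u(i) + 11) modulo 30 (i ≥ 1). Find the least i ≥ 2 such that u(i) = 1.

u(1) = 22, u(2) = 25, u(3) = 1, u(4) = 13, u(5) = 7, u(6) = 25.
Since u(6) = u(2) = 25, the sequence is eventually periodic: after a pre-period of length 1 it cycles with period 4.
The value 1 first appears (with i ≥ 2) at u(3).

3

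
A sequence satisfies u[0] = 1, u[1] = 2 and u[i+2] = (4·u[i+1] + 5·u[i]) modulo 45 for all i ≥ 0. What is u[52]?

Listing terms: u[0] = 1, u[1] = 2, u[2] = 13, u[3] = 17, u[4] = 43, u[5] = 32, u[6] = 28, u[7] = 2, u[8] = 13.
Since (u[7], u[8]) = (u[1], u[2]) = (2, 13) (two consecutive terms determine the rest), the sequence is eventually periodic: after a pre-period of length 1 it cycles with period 6.
For i ≥ 1, u[i] depends only on (i - 1) mod 6. (52 - 1) mod 6 = 3, so u[52] = u[4] = 43.

43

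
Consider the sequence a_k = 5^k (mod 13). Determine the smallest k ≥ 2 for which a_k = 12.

a_1 = 5; a_2 = 12; a_3 = 8; a_4 = 1; a_5 = 5.
Since a_5 = a_1 = 5, the sequence is periodic with period 4.
The value 12 first appears (with k ≥ 2) at a_2.

2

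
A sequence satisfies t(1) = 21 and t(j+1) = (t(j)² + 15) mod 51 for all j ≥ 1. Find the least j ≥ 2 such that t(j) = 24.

3

t(1) = 21; t(2) = 48; t(3) = 24; t(4) = 30; t(5) = 48.
Since t(5) = t(2) = 48, the sequence is eventually periodic: after a pre-period of length 1 it cycles with period 3.
The value 24 first appears (with j ≥ 2) at t(3).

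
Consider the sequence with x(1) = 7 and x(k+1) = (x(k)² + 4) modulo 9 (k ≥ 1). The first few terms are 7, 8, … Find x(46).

Listing terms: x(1) = 7; x(2) = 8; x(3) = 5; x(4) = 2; x(5) = 8.
Since x(5) = x(2) = 8, the sequence is eventually periodic: after a pre-period of length 1 it cycles with period 3.
For k ≥ 2, x(k) depends only on (k - 2) mod 3. (46 - 2) mod 3 = 2, so x(46) = x(4) = 2.

2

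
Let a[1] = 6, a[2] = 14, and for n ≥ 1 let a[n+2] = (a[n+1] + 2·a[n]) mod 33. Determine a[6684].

10

Computing terms: a[1] = 6,  a[2] = 14,  a[3] = 26,  a[4] = 21,  a[5] = 7,  a[6] = 16,  a[7] = 30,  a[8] = 29,  a[9] = 23,  a[10] = 15,  a[11] = 28,  a[12] = 25,  a[13] = 15,  a[14] = 32,  a[15] = 29,  a[16] = 27,  a[17] = 19,  a[18] = 7,  a[19] = 12,  a[20] = 26,  a[21] = 17,  a[22] = 3,  a[23] = 4,  a[24] = 10,  a[25] = 18,  a[26] = 5,  a[27] = 8,  a[28] = 18,  a[29] = 1,  a[30] = 4,  a[31] = 6,  a[32] = 14.
Since (a[31], a[32]) = (a[1], a[2]) = (6, 14) (two consecutive terms determine the rest), the sequence is periodic with period 30.
So a[6684] = a[1 + ((6684-1) mod 30)] = a[24] = 10.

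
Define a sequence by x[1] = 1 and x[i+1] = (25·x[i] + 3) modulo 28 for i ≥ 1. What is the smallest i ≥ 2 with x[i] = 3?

3

x[1] = 1, x[2] = 0, x[3] = 3, x[4] = 22, x[5] = 21, x[6] = 24, x[7] = 15, x[8] = 14, x[9] = 17, x[10] = 8, x[11] = 7, x[12] = 10, x[13] = 1.
The sequence repeats with period 12.
The value 3 first appears (with i ≥ 2) at x[3].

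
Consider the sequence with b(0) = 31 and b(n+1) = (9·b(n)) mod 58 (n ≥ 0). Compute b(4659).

We have b(0) = 31,  b(1) = 47,  b(2) = 17,  b(3) = 37,  b(4) = 43,  b(5) = 39,  b(6) = 3,  b(7) = 27,  b(8) = 11,  b(9) = 41,  b(10) = 21,  b(11) = 15,  b(12) = 19,  b(13) = 55,  b(14) = 31.
The sequence repeats with period 14.
So b(4659) = b(0 + ((4659-0) mod 14)) = b(11) = 15.

15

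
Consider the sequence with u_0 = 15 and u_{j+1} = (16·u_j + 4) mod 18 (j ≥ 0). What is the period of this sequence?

We have u_0 = 15; u_1 = 10; u_2 = 2; u_3 = 0; u_4 = 4; u_5 = 14; u_6 = 12; u_7 = 16; u_8 = 8; u_9 = 6; u_{10} = 10.
Since u_{10} = u_1 = 10, the sequence is eventually periodic: after a pre-period of length 1 it cycles with period 9.

9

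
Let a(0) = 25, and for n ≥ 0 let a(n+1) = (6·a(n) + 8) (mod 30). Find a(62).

Listing terms: a(0) = 25; a(1) = 8; a(2) = 26; a(3) = 14; a(4) = 2; a(5) = 20; a(6) = 8.
Since a(6) = a(1) = 8, the sequence is eventually periodic: after a pre-period of length 1 it cycles with period 5.
For n ≥ 1, a(n) depends only on (n - 1) mod 5. (62 - 1) mod 5 = 1, so a(62) = a(2) = 26.

26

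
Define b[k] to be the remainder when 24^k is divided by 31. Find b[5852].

18

We have b[1] = 24, b[2] = 18, b[3] = 29, b[4] = 14, b[5] = 26, b[6] = 4, b[7] = 3, b[8] = 10, b[9] = 23, b[10] = 25, b[11] = 11, b[12] = 16, b[13] = 12, b[14] = 9, b[15] = 30, b[16] = 7, b[17] = 13, b[18] = 2, b[19] = 17, b[20] = 5, b[21] = 27, b[22] = 28, b[23] = 21, b[24] = 8, b[25] = 6, b[26] = 20, b[27] = 15, b[28] = 19, b[29] = 22, b[30] = 1, b[31] = 24.
Since b[31] = b[1] = 24, the sequence is periodic with period 30.
So b[5852] = b[1 + ((5852-1) mod 30)] = b[2] = 18.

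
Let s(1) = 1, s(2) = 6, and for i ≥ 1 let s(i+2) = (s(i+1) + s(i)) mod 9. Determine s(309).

s(1) = 1,  s(2) = 6,  s(3) = 7,  s(4) = 4,  s(5) = 2,  s(6) = 6,  s(7) = 8,  s(8) = 5,  s(9) = 4,  s(10) = 0,  s(11) = 4,  s(12) = 4,  s(13) = 8,  s(14) = 3,  s(15) = 2,  s(16) = 5,  s(17) = 7,  s(18) = 3,  s(19) = 1,  s(20) = 4,  s(21) = 5,  s(22) = 0,  s(23) = 5,  s(24) = 5,  s(25) = 1,  s(26) = 6.
The sequence repeats with period 24.
So s(309) = s(1 + ((309-1) mod 24)) = s(21) = 5.

5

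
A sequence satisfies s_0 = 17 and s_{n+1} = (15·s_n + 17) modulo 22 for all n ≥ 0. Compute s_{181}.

We have s_0 = 17,  s_1 = 8,  s_2 = 5,  s_3 = 4,  s_4 = 11,  s_5 = 6,  s_6 = 19,  s_7 = 16,  s_8 = 15,  s_9 = 0,  s_{10} = 17.
Since s_{10} = s_0 = 17, the sequence is periodic with period 10.
So s_{181} = s_{0 + ((181-0) mod 10)} = s_1 = 8.

8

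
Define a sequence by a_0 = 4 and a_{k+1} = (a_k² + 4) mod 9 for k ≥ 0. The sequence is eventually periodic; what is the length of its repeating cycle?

a_0 = 4,  a_1 = 2,  a_2 = 8,  a_3 = 5,  a_4 = 2.
Since a_4 = a_1 = 2, the sequence is eventually periodic: after a pre-period of length 1 it cycles with period 3.

3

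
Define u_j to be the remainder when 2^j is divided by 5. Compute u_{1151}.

3

u_0 = 1,  u_1 = 2,  u_2 = 4,  u_3 = 3,  u_4 = 1.
Since u_4 = u_0 = 1, the sequence is periodic with period 4.
(1151 - 0) mod 4 = 3, so u_{1151} = u_3 = 3.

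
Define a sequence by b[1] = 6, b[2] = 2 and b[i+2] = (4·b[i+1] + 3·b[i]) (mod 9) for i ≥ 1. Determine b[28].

We have b[1] = 6,  b[2] = 2,  b[3] = 8,  b[4] = 2,  b[5] = 5,  b[6] = 8,  b[7] = 2.
Since (b[6], b[7]) = (b[3], b[4]) = (8, 2) (two consecutive terms determine the rest), the sequence is eventually periodic: after a pre-period of length 2 it cycles with period 3.
For i ≥ 3, b[i] depends only on (i - 3) mod 3. (28 - 3) mod 3 = 1, so b[28] = b[4] = 2.

2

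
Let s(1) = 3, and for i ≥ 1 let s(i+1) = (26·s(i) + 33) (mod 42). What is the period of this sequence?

Computing terms: s(1) = 3, s(2) = 27, s(3) = 21, s(4) = 33, s(5) = 9, s(6) = 15, s(7) = 3.
The sequence repeats with period 6.

6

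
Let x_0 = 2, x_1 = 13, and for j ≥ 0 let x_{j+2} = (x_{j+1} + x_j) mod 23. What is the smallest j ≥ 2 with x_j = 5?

Listing terms: x_0 = 2; x_1 = 13; x_2 = 15; x_3 = 5; x_4 = 20; x_5 = 2; x_6 = 22; x_7 = 1; x_8 = 0; x_9 = 1; x_{10} = 1; x_{11} = 2; x_{12} = 3; x_{13} = 5; x_{14} = 8; x_{15} = 13; x_{16} = 21; x_{17} = 11; x_{18} = 9; x_{19} = 20; x_{20} = 6; x_{21} = 3; x_{22} = 9; x_{23} = 12; x_{24} = 21; x_{25} = 10; x_{26} = 8; x_{27} = 18; x_{28} = 3; x_{29} = 21; x_{30} = 1; x_{31} = 22; x_{32} = 0; x_{33} = 22; x_{34} = 22; x_{35} = 21; x_{36} = 20; x_{37} = 18; x_{38} = 15; x_{39} = 10; x_{40} = 2; x_{41} = 12; x_{42} = 14; x_{43} = 3; x_{44} = 17; x_{45} = 20; x_{46} = 14; x_{47} = 11; x_{48} = 2; x_{49} = 13.
The sequence repeats with period 48.
The value 5 first appears (with j ≥ 2) at x_3.

3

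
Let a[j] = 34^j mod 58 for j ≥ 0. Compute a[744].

Listing terms: a[0] = 1, a[1] = 34, a[2] = 54, a[3] = 38, a[4] = 16, a[5] = 22, a[6] = 52, a[7] = 28, a[8] = 24, a[9] = 4, a[10] = 20, a[11] = 42, a[12] = 36, a[13] = 6, a[14] = 30, a[15] = 34.
Since a[15] = a[1] = 34, the sequence is eventually periodic: after a pre-period of length 1 it cycles with period 14.
For j ≥ 1, a[j] depends only on (j - 1) mod 14. (744 - 1) mod 14 = 1, so a[744] = a[2] = 54.

54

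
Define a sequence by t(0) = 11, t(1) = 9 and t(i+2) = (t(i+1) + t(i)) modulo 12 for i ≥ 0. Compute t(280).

Computing terms: t(0) = 11,  t(1) = 9,  t(2) = 8,  t(3) = 5,  t(4) = 1,  t(5) = 6,  t(6) = 7,  t(7) = 1,  t(8) = 8,  t(9) = 9,  t(10) = 5,  t(11) = 2,  t(12) = 7,  t(13) = 9,  t(14) = 4,  t(15) = 1,  t(16) = 5,  t(17) = 6,  t(18) = 11,  t(19) = 5,  t(20) = 4,  t(21) = 9,  t(22) = 1,  t(23) = 10,  t(24) = 11,  t(25) = 9.
The sequence repeats with period 24.
So t(280) = t(0 + ((280-0) mod 24)) = t(16) = 5.

5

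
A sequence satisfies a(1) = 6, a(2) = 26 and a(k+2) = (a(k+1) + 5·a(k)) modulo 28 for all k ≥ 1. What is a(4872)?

We have a(1) = 6; a(2) = 26; a(3) = 0; a(4) = 18; a(5) = 18; a(6) = 24; a(7) = 2; a(8) = 10; a(9) = 20; a(10) = 14; a(11) = 2; a(12) = 16; a(13) = 26; a(14) = 22; a(15) = 12; a(16) = 10; a(17) = 14; a(18) = 8; a(19) = 22; a(20) = 6; a(21) = 4; a(22) = 6; a(23) = 26.
The sequence repeats with period 21.
(4872 - 1) mod 21 = 20, so a(4872) = a(21) = 4.

4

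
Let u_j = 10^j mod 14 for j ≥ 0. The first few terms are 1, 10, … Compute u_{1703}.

Computing terms: u_0 = 1,  u_1 = 10,  u_2 = 2,  u_3 = 6,  u_4 = 4,  u_5 = 12,  u_6 = 8,  u_7 = 10.
Since u_7 = u_1 = 10, the sequence is eventually periodic: after a pre-period of length 1 it cycles with period 6.
For j ≥ 1, u_j depends only on (j - 1) mod 6. (1703 - 1) mod 6 = 4, so u_{1703} = u_5 = 12.

12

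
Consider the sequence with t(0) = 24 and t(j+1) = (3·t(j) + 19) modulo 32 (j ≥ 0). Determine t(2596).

16

We have t(0) = 24,  t(1) = 27,  t(2) = 4,  t(3) = 31,  t(4) = 16,  t(5) = 3,  t(6) = 28,  t(7) = 7,  t(8) = 8,  t(9) = 11,  t(10) = 20,  t(11) = 15,  t(12) = 0,  t(13) = 19,  t(14) = 12,  t(15) = 23,  t(16) = 24.
Since t(16) = t(0) = 24, the sequence is periodic with period 16.
So t(2596) = t(0 + ((2596-0) mod 16)) = t(4) = 16.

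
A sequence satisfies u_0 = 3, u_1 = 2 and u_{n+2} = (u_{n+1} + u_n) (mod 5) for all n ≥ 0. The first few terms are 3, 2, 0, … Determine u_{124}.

u_0 = 3, u_1 = 2, u_2 = 0, u_3 = 2, u_4 = 2, u_5 = 4, u_6 = 1, u_7 = 0, u_8 = 1, u_9 = 1, u_{10} = 2, u_{11} = 3, u_{12} = 0, u_{13} = 3, u_{14} = 3, u_{15} = 1, u_{16} = 4, u_{17} = 0, u_{18} = 4, u_{19} = 4, u_{20} = 3, u_{21} = 2.
The sequence repeats with period 20.
(124 - 0) mod 20 = 4, so u_{124} = u_4 = 2.

2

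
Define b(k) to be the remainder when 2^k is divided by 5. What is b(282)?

4

b(1) = 2,  b(2) = 4,  b(3) = 3,  b(4) = 1,  b(5) = 2.
The sequence repeats with period 4.
(282 - 1) mod 4 = 1, so b(282) = b(2) = 4.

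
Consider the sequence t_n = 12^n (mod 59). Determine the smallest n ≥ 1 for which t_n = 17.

3

t_0 = 1,  t_1 = 12,  t_2 = 26,  t_3 = 17,  t_4 = 27,  t_5 = 29,  t_6 = 53,  t_7 = 46,  t_8 = 21,  t_9 = 16,  t_{10} = 15,  t_{11} = 3,  t_{12} = 36,  t_{13} = 19,  t_{14} = 51,  t_{15} = 22,  t_{16} = 28,  t_{17} = 41,  t_{18} = 20,  t_{19} = 4,  t_{20} = 48,  t_{21} = 45,  t_{22} = 9,  t_{23} = 49,  t_{24} = 57,  t_{25} = 35,  t_{26} = 7,  t_{27} = 25,  t_{28} = 5,  t_{29} = 1.
Since t_{29} = t_0 = 1, the sequence is periodic with period 29.
The value 17 first appears (with n ≥ 1) at t_3.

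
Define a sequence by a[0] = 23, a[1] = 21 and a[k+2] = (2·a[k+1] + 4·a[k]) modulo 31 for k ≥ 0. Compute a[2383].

Computing terms: a[0] = 23,  a[1] = 21,  a[2] = 10,  a[3] = 11,  a[4] = 0,  a[5] = 13,  a[6] = 26,  a[7] = 11,  a[8] = 2,  a[9] = 17,  a[10] = 11,  a[11] = 28,  a[12] = 7,  a[13] = 2,  a[14] = 1,  a[15] = 10,  a[16] = 24,  a[17] = 26,  a[18] = 24,  a[19] = 28,  a[20] = 28,  a[21] = 13,  a[22] = 14,  a[23] = 18,  a[24] = 30,  a[25] = 8,  a[26] = 12,  a[27] = 25,  a[28] = 5,  a[29] = 17,  a[30] = 23,  a[31] = 21.
The sequence repeats with period 30.
So a[2383] = a[0 + ((2383-0) mod 30)] = a[13] = 2.

2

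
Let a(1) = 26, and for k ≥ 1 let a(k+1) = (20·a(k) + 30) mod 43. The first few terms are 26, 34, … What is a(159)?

18

Computing terms: a(1) = 26, a(2) = 34, a(3) = 22, a(4) = 40, a(5) = 13, a(6) = 32, a(7) = 25, a(8) = 14, a(9) = 9, a(10) = 38, a(11) = 16, a(12) = 6, a(13) = 21, a(14) = 20, a(15) = 0, a(16) = 30, a(17) = 28, a(18) = 31, a(19) = 5, a(20) = 1, a(21) = 7, a(22) = 41, a(23) = 33, a(24) = 2, a(25) = 27, a(26) = 11, a(27) = 35, a(28) = 42, a(29) = 10, a(30) = 15, a(31) = 29, a(32) = 8, a(33) = 18, a(34) = 3, a(35) = 4, a(36) = 24, a(37) = 37, a(38) = 39, a(39) = 36, a(40) = 19, a(41) = 23, a(42) = 17, a(43) = 26.
The sequence repeats with period 42.
(159 - 1) mod 42 = 32, so a(159) = a(33) = 18.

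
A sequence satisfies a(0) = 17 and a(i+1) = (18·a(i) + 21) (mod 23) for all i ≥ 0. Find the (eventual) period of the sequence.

11

We have a(0) = 17,  a(1) = 5,  a(2) = 19,  a(3) = 18,  a(4) = 0,  a(5) = 21,  a(6) = 8,  a(7) = 4,  a(8) = 1,  a(9) = 16,  a(10) = 10,  a(11) = 17.
Since a(11) = a(0) = 17, the sequence is periodic with period 11.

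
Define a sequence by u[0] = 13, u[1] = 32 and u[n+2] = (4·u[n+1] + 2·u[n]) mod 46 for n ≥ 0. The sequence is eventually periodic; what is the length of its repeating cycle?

22

We have u[0] = 13,  u[1] = 32,  u[2] = 16,  u[3] = 36,  u[4] = 38,  u[5] = 40,  u[6] = 6,  u[7] = 12,  u[8] = 14,  u[9] = 34,  u[10] = 26,  u[11] = 34,  u[12] = 4,  u[13] = 38,  u[14] = 22,  u[15] = 26,  u[16] = 10,  u[17] = 0,  u[18] = 20,  u[19] = 34,  u[20] = 38,  u[21] = 36,  u[22] = 36,  u[23] = 32,  u[24] = 16.
Since (u[23], u[24]) = (u[1], u[2]) = (32, 16) (two consecutive terms determine the rest), the sequence is eventually periodic: after a pre-period of length 1 it cycles with period 22.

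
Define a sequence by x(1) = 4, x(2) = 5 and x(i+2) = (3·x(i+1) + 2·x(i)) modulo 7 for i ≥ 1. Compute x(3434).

Computing terms: x(1) = 4,  x(2) = 5,  x(3) = 2,  x(4) = 2,  x(5) = 3,  x(6) = 6,  x(7) = 3,  x(8) = 0,  x(9) = 6,  x(10) = 4,  x(11) = 3,  x(12) = 3,  x(13) = 1,  x(14) = 2,  x(15) = 1,  x(16) = 0,  x(17) = 2,  x(18) = 6,  x(19) = 1,  x(20) = 1,  x(21) = 5,  x(22) = 3,  x(23) = 5,  x(24) = 0,  x(25) = 3,  x(26) = 2,  x(27) = 5,  x(28) = 5,  x(29) = 4,  x(30) = 1,  x(31) = 4,  x(32) = 0,  x(33) = 1,  x(34) = 3,  x(35) = 4,  x(36) = 4,  x(37) = 6,  x(38) = 5,  x(39) = 6,  x(40) = 0,  x(41) = 5,  x(42) = 1,  x(43) = 6,  x(44) = 6,  x(45) = 2,  x(46) = 4,  x(47) = 2,  x(48) = 0,  x(49) = 4,  x(50) = 5.
Since (x(49), x(50)) = (x(1), x(2)) = (4, 5) (two consecutive terms determine the rest), the sequence is periodic with period 48.
(3434 - 1) mod 48 = 25, so x(3434) = x(26) = 2.

2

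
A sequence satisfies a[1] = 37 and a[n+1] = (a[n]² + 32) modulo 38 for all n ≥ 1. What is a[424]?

Listing terms: a[1] = 37,  a[2] = 33,  a[3] = 19,  a[4] = 13,  a[5] = 11,  a[6] = 1,  a[7] = 33.
Since a[7] = a[2] = 33, the sequence is eventually periodic: after a pre-period of length 1 it cycles with period 5.
For n ≥ 2, a[n] depends only on (n - 2) mod 5. (424 - 2) mod 5 = 2, so a[424] = a[4] = 13.

13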